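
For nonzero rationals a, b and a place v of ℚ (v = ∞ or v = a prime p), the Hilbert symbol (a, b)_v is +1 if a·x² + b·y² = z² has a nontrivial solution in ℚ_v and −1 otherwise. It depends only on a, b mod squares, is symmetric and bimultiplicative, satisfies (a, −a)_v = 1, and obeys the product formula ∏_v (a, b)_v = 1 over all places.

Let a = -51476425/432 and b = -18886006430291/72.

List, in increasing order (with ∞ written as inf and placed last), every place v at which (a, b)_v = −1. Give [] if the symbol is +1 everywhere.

(a, b) ≡ (-51051, -22) mod (ℚ^×)²; places V = {2, 3, 5, 7, 11, 13, 17, ∞}.
(a,b)_7: α=1, u≡1; β=4, v≡5 (mod 7); (1|7)=+1, (5|7)=-1; sign (−1)^0·+1^4·-1^1 = -1.
(a,b)_2: α=-4, β=-3; u≡5, v≡5 (mod 8); ε(u)ε(v)=0·0, αω(v)=-4·1, βω(u)=-3·1; sum ≡ 1  ⇒  -1.
(a,b)_5: α=2, u≡4; β=0, v≡2 (mod 5); (4|5)=+1, (2|5)=-1; sign (−1)^0·+1^0·-1^2 = +1.
(a,b)_11: α=3, u≡4; β=5, v≡5 (mod 11); (4|11)=+1, (5|11)=+1; sign (−1)^1·+1^5·+1^3 = -1.
(a,b)_17: α=1, u≡7; β=2, v≡10 (mod 17); (7|17)=-1, (10|17)=-1; sign (−1)^0·-1^2·-1^1 = -1.
(a,b)_3: α=-3, u≡2; β=-2, v≡2 (mod 3); (2|3)=-1, (2|3)=-1; sign (−1)^0·-1^-2·-1^-3 = -1.
(a,b)_∞: sgn(-51051)=−, sgn(-22)=−, so -1.
(a,b)_13: α=1, u≡12; β=2, v≡12 (mod 13); (12|13)=+1, (12|13)=+1; sign (−1)^0·+1^2·+1^1 = +1.
(-51051, -22 / ℚ) ramifies at {2, 3, 7, 11, 17, ∞}: a division algebra.

[2, 3, 7, 11, 17, inf]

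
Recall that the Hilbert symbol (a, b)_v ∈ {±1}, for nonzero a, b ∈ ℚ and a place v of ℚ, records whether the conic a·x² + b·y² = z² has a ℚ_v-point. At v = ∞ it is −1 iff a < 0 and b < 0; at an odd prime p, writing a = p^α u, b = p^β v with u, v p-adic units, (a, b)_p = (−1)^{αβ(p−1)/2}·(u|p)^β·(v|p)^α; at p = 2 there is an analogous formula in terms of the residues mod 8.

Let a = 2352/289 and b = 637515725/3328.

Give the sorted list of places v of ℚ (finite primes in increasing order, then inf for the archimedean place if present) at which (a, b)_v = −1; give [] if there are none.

Mod squares: a ≡ 3, b ≡ 55913. Check v ∈ {∞, 2, 3, 5, 7, 11, 13, 17, 23}.
v=23: a=23^0·(≡4), b=23^1·(≡1) mod 23; (4|23)=+1, (1|23)=+1; (−1)^{0·1·11}·(+1)^1·(+1)^0 = +1.
v=5: a=5^0·(≡3), b=5^2·(≡3) mod 5; (3|5)=-1, (3|5)=-1; (−1)^{0·2·2}·(-1)^2·(-1)^0 = +1.
v=13: a=13^0·(≡4), b=13^-1·(≡6) mod 13; (4|13)=+1, (6|13)=-1; (−1)^{0·-1·6}·(+1)^-1·(-1)^0 = +1.
v=3: a=3^1·(≡1), b=3^0·(≡2) mod 3; (1|3)=+1, (2|3)=-1; (−1)^{1·0·1}·(+1)^0·(-1)^1 = -1.
v=11: a=11^0·(≡3), b=11^3·(≡4) mod 11; (3|11)=+1, (4|11)=+1; (−1)^{0·3·5}·(+1)^3·(+1)^0 = +1.
v=7: a=7^2·(≡3), b=7^2·(≡1) mod 7; (3|7)=-1, (1|7)=+1; (−1)^{2·2·3}·(-1)^2·(+1)^2 = +1.
v=17: a=17^-2·(≡6), b=17^1·(≡1) mod 17; (6|17)=-1, (1|17)=+1; (−1)^{-2·1·8}·(-1)^1·(+1)^-2 = -1.
v=∞: 3 > 0 and 55913 > 0  ⇒  (a,b)_∞ = +1.
v=2: v_2(a)=4, v_2(b)=-8; units ≡ 3, 1 (mod 8); ε·ε+αω+βω = 1·0+4·0+-8·1 ≡ 0  ⇒  (a,b)_2 = +1.
Ram(3, 55913) = {3, 17}; no ℚ_3-point on the conic.

[3, 17]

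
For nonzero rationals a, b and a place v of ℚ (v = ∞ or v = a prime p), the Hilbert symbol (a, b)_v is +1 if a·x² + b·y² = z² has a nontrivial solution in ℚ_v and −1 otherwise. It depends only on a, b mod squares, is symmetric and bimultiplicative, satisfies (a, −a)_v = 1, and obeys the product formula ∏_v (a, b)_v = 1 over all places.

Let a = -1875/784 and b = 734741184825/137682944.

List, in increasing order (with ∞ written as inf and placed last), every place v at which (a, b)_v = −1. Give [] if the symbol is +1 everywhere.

(a, b) ≡ (-3, 798) mod (ℚ^×)²; places V = {2, 3, 5, 7, 19, 29, ∞}.
(a,b)_19: α=0, u≡5; β=1, v≡16 (mod 19); (5|19)=+1, (16|19)=+1; sign (−1)^0·+1^1·+1^0 = +1.
(a,b)_29: α=0, u≡10; β=4, v≡27 (mod 29); (10|29)=-1, (27|29)=-1; sign (−1)^0·-1^4·-1^0 = +1.
(a,b)_7: α=-2, u≡4; β=-5, v≡2 (mod 7); (4|7)=+1, (2|7)=+1; sign (−1)^0·+1^-5·+1^-2 = +1.
(a,b)_3: α=1, u≡2; β=7, v≡2 (mod 3); (2|3)=-1, (2|3)=-1; sign (−1)^1·-1^7·-1^1 = -1.
(a,b)_∞: sgn(-3)=−, sgn(798)=+, so +1.
(a,b)_5: α=4, u≡3; β=2, v≡2 (mod 5); (3|5)=-1, (2|5)=-1; sign (−1)^0·-1^2·-1^4 = +1.
(a,b)_2: α=-4, β=-13; u≡5, v≡7 (mod 8); ε(u)ε(v)=0·1, αω(v)=-4·0, βω(u)=-13·1; sum ≡ 1  ⇒  -1.
|Ram(-3, 798)| = 2, even; anisotropic at {2, 3}.

[2, 3]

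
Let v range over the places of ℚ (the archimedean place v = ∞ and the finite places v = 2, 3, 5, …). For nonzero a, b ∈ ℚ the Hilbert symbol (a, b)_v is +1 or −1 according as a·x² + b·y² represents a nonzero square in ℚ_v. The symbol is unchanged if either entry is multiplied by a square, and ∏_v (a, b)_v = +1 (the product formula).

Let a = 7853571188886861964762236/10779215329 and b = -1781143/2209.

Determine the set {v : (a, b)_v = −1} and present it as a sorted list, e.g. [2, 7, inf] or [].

(a, b) ≡ (16047031, -3367) mod (ℚ^×)²; places V = {2, 3, 7, 11, 13, 17, 23, 37, 41, 47, ∞}.
(a,b)_7: α=3, u≡6; β=1, v≡2 (mod 7); (6|7)=-1, (2|7)=+1; sign (−1)^1·-1^1·+1^3 = +1.
(a,b)_∞: sgn(16047031)=+, sgn(-3367)=−, so +1.
(a,b)_17: α=1, u≡8; β=0, v≡2 (mod 17); (8|17)=+1, (2|17)=+1; sign (−1)^0·+1^0·+1^1 = +1.
(a,b)_3: α=2, u≡1; β=0, v≡2 (mod 3); (1|3)=+1, (2|3)=-1; sign (−1)^0·+1^0·-1^2 = +1.
(a,b)_2: α=2, β=0; u≡7, v≡1 (mod 8); ε(u)ε(v)=1·0, αω(v)=2·0, βω(u)=0·0; sum ≡ 0  ⇒  +1.
(a,b)_41: α=1, u≡1; β=0, v≡37 (mod 41); (1|41)=+1, (37|41)=+1; sign (−1)^0·+1^0·+1^1 = +1.
(a,b)_47: α=-6, u≡12; β=-2, v≡16 (mod 47); (12|47)=+1, (16|47)=+1; sign (−1)^0·+1^-2·+1^-6 = +1.
(a,b)_11: α=1, u≡4; β=0, v≡6 (mod 11); (4|11)=+1, (6|11)=-1; sign (−1)^0·+1^0·-1^1 = -1.
(a,b)_13: α=1, u≡2; β=1, v≡4 (mod 13); (2|13)=-1, (4|13)=+1; sign (−1)^0·-1^1·+1^1 = -1.
(a,b)_23: α=7, u≡14; β=2, v≡14 (mod 23); (14|23)=-1, (14|23)=-1; sign (−1)^0·-1^2·-1^7 = -1.
(a,b)_37: α=4, u≡18; β=1, v≡17 (mod 37); (18|37)=-1, (17|37)=-1; sign (−1)^0·-1^1·-1^4 = -1.
Ram(16047031, -3367) = {11, 13, 23, 37}; no ℚ_11-point on the conic.

[11, 13, 23, 37]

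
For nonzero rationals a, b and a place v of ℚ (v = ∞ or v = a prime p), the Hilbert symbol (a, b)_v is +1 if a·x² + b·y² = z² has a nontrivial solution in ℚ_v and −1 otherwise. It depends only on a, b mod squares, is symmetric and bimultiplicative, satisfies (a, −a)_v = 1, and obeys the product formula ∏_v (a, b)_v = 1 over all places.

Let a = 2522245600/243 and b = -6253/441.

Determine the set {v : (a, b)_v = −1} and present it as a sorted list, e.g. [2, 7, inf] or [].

(a, b) ≡ (282, -37) mod (ℚ^×)²; places V = {2, 3, 5, 7, 13, 37, 47, ∞}.
(a,b)_13: α=0, u≡12; β=2, v≡11 (mod 13); (12|13)=+1, (11|13)=-1; sign (−1)^0·+1^2·-1^0 = +1.
(a,b)_47: α=1, u≡25; β=0, v≡26 (mod 47); (25|47)=+1, (26|47)=-1; sign (−1)^0·+1^0·-1^1 = -1.
(a,b)_5: α=2, u≡3; β=0, v≡2 (mod 5); (3|5)=-1, (2|5)=-1; sign (−1)^0·-1^0·-1^2 = +1.
(a,b)_3: α=-5, u≡1; β=-2, v≡2 (mod 3); (1|3)=+1, (2|3)=-1; sign (−1)^0·+1^-2·-1^-5 = -1.
(a,b)_2: α=5, β=0; u≡5, v≡3 (mod 8); ε(u)ε(v)=0·1, αω(v)=5·1, βω(u)=0·1; sum ≡ 1  ⇒  -1.
(a,b)_37: α=2, u≡31; β=1, v≡7 (mod 37); (31|37)=-1, (7|37)=+1; sign (−1)^0·-1^1·+1^2 = -1.
(a,b)_∞: sgn(282)=+, sgn(-37)=−, so +1.
(a,b)_7: α=2, u≡1; β=-2, v≡6 (mod 7); (1|7)=+1, (6|7)=-1; sign (−1)^0·+1^-2·-1^2 = +1.
Ram(282, -37) = {2, 3, 37, 47}; no ℚ_2-point on the conic.

[2, 3, 37, 47]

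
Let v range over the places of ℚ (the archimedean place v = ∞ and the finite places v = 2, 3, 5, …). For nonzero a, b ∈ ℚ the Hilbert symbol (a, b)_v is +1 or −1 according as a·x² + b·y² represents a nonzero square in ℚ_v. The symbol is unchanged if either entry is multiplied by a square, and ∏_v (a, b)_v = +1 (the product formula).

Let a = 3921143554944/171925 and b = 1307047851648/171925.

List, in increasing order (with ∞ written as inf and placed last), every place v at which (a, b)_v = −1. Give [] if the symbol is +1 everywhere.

[2, 3, 11, 17]

Mod squares: a ≡ 102102, b ≡ 34034. Check v ∈ {∞, 2, 3, 5, 7, 11, 13, 17, 19, 23}.
v=11: a=11^1·(≡4), b=11^1·(≡5) mod 11; (4|11)=+1, (5|11)=+1; (−1)^{1·1·5}·(+1)^1·(+1)^1 = -1.
v=3: a=3^3·(≡2), b=3^2·(≡2) mod 3; (2|3)=-1, (2|3)=-1; (−1)^{3·2·1}·(-1)^2·(-1)^3 = -1.
v=13: a=13^-1·(≡11), b=13^-1·(≡8) mod 13; (11|13)=-1, (8|13)=-1; (−1)^{-1·-1·6}·(-1)^-1·(-1)^-1 = +1.
v=2: v_2(a)=7, v_2(b)=7; units ≡ 3, 1 (mod 8); ε·ε+αω+βω = 1·0+7·0+7·1 ≡ 1  ⇒  (a,b)_2 = -1.
v=23: a=23^-2·(≡22), b=23^-2·(≡15) mod 23; (22|23)=-1, (15|23)=-1; (−1)^{-2·-2·11}·(-1)^-2·(-1)^-2 = +1.
v=∞: 102102 > 0 and 34034 > 0  ⇒  (a,b)_∞ = +1.
v=5: a=5^-2·(≡2), b=5^-2·(≡4) mod 5; (2|5)=-1, (4|5)=+1; (−1)^{-2·-2·2}·(-1)^-2·(+1)^-2 = +1.
v=7: a=7^5·(≡6), b=7^5·(≡2) mod 7; (6|7)=-1, (2|7)=+1; (−1)^{5·5·3}·(-1)^5·(+1)^5 = +1.
v=17: a=17^1·(≡10), b=17^1·(≡9) mod 17; (10|17)=-1, (9|17)=+1; (−1)^{1·1·8}·(-1)^1·(+1)^1 = -1.
v=19: a=19^2·(≡8), b=19^2·(≡9) mod 19; (8|19)=-1, (9|19)=+1; (−1)^{2·2·9}·(-1)^2·(+1)^2 = +1.
(102102, 34034 / ℚ) ramifies at {2, 3, 11, 17}: a division algebra.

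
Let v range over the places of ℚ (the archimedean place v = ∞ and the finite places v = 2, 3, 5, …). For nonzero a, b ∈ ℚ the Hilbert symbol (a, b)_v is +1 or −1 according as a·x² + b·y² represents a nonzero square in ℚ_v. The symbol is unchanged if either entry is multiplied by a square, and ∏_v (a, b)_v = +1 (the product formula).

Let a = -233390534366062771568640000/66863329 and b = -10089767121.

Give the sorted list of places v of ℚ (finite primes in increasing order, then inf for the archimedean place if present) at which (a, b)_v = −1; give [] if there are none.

[3, 11, 43, inf]

Mod squares: a ≡ -451, b ≡ -20769. Check v ∈ {∞, 2, 3, 5, 7, 11, 13, 17, 23, 37, 41, 43}.
v=43: a=43^2·(≡37), b=43^1·(≡7) mod 43; (37|43)=-1, (7|43)=-1; (−1)^{2·1·21}·(-1)^1·(-1)^2 = -1.
v=37: a=37^-2·(≡25), b=37^0·(≡12) mod 37; (25|37)=+1, (12|37)=+1; (−1)^{-2·0·18}·(+1)^0·(+1)^-2 = +1.
v=7: a=7^2·(≡2), b=7^1·(≡2) mod 7; (2|7)=+1, (2|7)=+1; (−1)^{2·1·3}·(+1)^1·(+1)^2 = +1.
v=2: v_2(a)=20, v_2(b)=0; units ≡ 5, 7 (mod 8); ε·ε+αω+βω = 0·1+20·0+0·1 ≡ 0  ⇒  (a,b)_2 = +1.
v=11: a=11^3·(≡4), b=11^0·(≡6) mod 11; (4|11)=+1, (6|11)=-1; (−1)^{3·0·5}·(+1)^0·(-1)^3 = -1.
v=13: a=13^-2·(≡10), b=13^0·(≡8) mod 13; (10|13)=+1, (8|13)=-1; (−1)^{-2·0·6}·(+1)^0·(-1)^-2 = +1.
v=∞: -451 < 0 and -20769 < 0  ⇒  (a,b)_∞ = -1.
v=5: a=5^4·(≡4), b=5^0·(≡4) mod 5; (4|5)=+1, (4|5)=+1; (−1)^{4·0·2}·(+1)^0·(+1)^4 = +1.
v=41: a=41^3·(≡12), b=41^2·(≡36) mod 41; (12|41)=-1, (36|41)=+1; (−1)^{3·2·20}·(-1)^2·(+1)^3 = +1.
v=17: a=17^-2·(≡4), b=17^2·(≡7) mod 17; (4|17)=+1, (7|17)=-1; (−1)^{-2·2·8}·(+1)^2·(-1)^-2 = +1.
v=23: a=23^2·(≡13), b=23^1·(≡5) mod 23; (13|23)=+1, (5|23)=-1; (−1)^{2·1·11}·(+1)^1·(-1)^2 = +1.
v=3: a=3^4·(≡2), b=3^1·(≡1) mod 3; (2|3)=-1, (1|3)=+1; (−1)^{4·1·1}·(-1)^1·(+1)^4 = -1.
(-451, -20769 / ℚ) ramifies at {3, 11, 43, ∞}: a division algebra.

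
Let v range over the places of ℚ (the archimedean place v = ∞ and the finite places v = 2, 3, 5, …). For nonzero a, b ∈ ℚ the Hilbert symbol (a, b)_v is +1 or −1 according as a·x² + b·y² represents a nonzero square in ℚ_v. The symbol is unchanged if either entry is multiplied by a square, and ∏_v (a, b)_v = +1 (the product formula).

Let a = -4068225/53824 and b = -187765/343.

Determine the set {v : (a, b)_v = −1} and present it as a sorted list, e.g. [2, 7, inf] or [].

[17, inf]

Mod squares: a ≡ -41, b ≡ -595. Check v ∈ {∞, 2, 3, 5, 7, 17, 29, 41, 47}.
v=41: a=41^1·(≡37), b=41^0·(≡1) mod 41; (37|41)=+1, (1|41)=+1; (−1)^{1·0·20}·(+1)^0·(+1)^1 = +1.
v=17: a=17^0·(≡14), b=17^1·(≡13) mod 17; (14|17)=-1, (13|17)=+1; (−1)^{0·1·8}·(-1)^1·(+1)^0 = -1.
v=7: a=7^2·(≡2), b=7^-3·(≡3) mod 7; (2|7)=+1, (3|7)=-1; (−1)^{2·-3·3}·(+1)^-3·(-1)^2 = +1.
v=5: a=5^2·(≡4), b=5^1·(≡4) mod 5; (4|5)=+1, (4|5)=+1; (−1)^{2·1·2}·(+1)^1·(+1)^2 = +1.
v=3: a=3^4·(≡1), b=3^0·(≡2) mod 3; (1|3)=+1, (2|3)=-1; (−1)^{4·0·1}·(+1)^0·(-1)^4 = +1.
v=29: a=29^-2·(≡26), b=29^0·(≡27) mod 29; (26|29)=-1, (27|29)=-1; (−1)^{-2·0·14}·(-1)^0·(-1)^-2 = +1.
v=47: a=47^0·(≡21), b=47^2·(≡4) mod 47; (21|47)=+1, (4|47)=+1; (−1)^{0·2·23}·(+1)^2·(+1)^0 = +1.
v=∞: -41 < 0 and -595 < 0  ⇒  (a,b)_∞ = -1.
v=2: v_2(a)=-6, v_2(b)=0; units ≡ 7, 5 (mod 8); ε·ε+αω+βω = 1·0+-6·1+0·0 ≡ 0  ⇒  (a,b)_2 = +1.
(-41, -595 / ℚ) ramifies at {17, ∞}: a division algebra.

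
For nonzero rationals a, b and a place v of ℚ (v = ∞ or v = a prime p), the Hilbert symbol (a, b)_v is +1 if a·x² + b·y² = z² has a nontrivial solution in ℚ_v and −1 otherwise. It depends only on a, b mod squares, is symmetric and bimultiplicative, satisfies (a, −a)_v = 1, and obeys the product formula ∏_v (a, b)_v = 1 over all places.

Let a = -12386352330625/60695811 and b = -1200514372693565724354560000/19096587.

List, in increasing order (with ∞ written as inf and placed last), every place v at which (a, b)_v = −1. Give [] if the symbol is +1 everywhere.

[7, 11, 13, inf]

Mod squares: a ≡ -11, b ≡ -3003. Check v ∈ {∞, 2, 3, 5, 7, 11, 13, 17, 29}.
v=5: a=5^4·(≡1), b=5^4·(≡2) mod 5; (1|5)=+1, (2|5)=-1; (−1)^{4·4·2}·(+1)^4·(-1)^4 = +1.
v=29: a=29^-2·(≡8), b=29^-4·(≡22) mod 29; (8|29)=-1, (22|29)=+1; (−1)^{-2·-4·14}·(-1)^-4·(+1)^-2 = +1.
v=7: a=7^4·(≡3), b=7^5·(≡3) mod 7; (3|7)=-1, (3|7)=-1; (−1)^{4·5·3}·(-1)^5·(-1)^4 = -1.
v=∞: -11 < 0 and -3003 < 0  ⇒  (a,b)_∞ = -1.
v=2: v_2(a)=0, v_2(b)=14; units ≡ 5, 5 (mod 8); ε·ε+αω+βω = 0·0+0·1+14·1 ≡ 0  ⇒  (a,b)_2 = +1.
v=11: a=11^-1·(≡8), b=11^3·(≡2) mod 11; (8|11)=-1, (2|11)=-1; (−1)^{-1·3·5}·(-1)^3·(-1)^-1 = -1.
v=17: a=17^2·(≡6), b=17^4·(≡3) mod 17; (6|17)=-1, (3|17)=-1; (−1)^{2·4·8}·(-1)^4·(-1)^2 = +1.
v=3: a=3^-8·(≡1), b=3^-3·(≡1) mod 3; (1|3)=+1, (1|3)=+1; (−1)^{-8·-3·1}·(+1)^-3·(+1)^-8 = +1.
v=13: a=13^4·(≡11), b=13^7·(≡3) mod 13; (11|13)=-1, (3|13)=+1; (−1)^{4·7·6}·(-1)^7·(+1)^4 = -1.
(-11, -3003 / ℚ) ramifies at {7, 11, 13, ∞}: a division algebra.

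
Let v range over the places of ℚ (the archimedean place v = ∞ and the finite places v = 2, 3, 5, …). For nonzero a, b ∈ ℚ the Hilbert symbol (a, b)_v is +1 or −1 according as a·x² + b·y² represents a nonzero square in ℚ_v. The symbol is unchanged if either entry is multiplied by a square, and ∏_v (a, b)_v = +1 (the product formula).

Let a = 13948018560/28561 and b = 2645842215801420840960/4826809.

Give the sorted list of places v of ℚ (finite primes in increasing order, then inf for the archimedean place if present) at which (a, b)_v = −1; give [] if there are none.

[2, 17]

Mod squares: a ≡ 190, b ≡ 85. Check v ∈ {∞, 2, 3, 5, 7, 13, 17, 19}.
v=2: v_2(a)=7, v_2(b)=16; units ≡ 7, 5 (mod 8); ε·ε+αω+βω = 1·0+7·1+16·0 ≡ 1  ⇒  (a,b)_2 = -1.
v=∞: 190 > 0 and 85 > 0  ⇒  (a,b)_∞ = +1.
v=5: a=5^1·(≡2), b=5^1·(≡3) mod 5; (2|5)=-1, (3|5)=-1; (−1)^{1·1·2}·(-1)^1·(-1)^1 = +1.
v=13: a=13^-4·(≡8), b=13^-6·(≡2) mod 13; (8|13)=-1, (2|13)=-1; (−1)^{-4·-6·6}·(-1)^-6·(-1)^-4 = +1.
v=7: a=7^2·(≡1), b=7^4·(≡1) mod 7; (1|7)=+1, (1|7)=+1; (−1)^{2·4·3}·(+1)^4·(+1)^2 = +1.
v=17: a=17^2·(≡6), b=17^5·(≡12) mod 17; (6|17)=-1, (12|17)=-1; (−1)^{2·5·8}·(-1)^5·(-1)^2 = -1.
v=19: a=19^1·(≡12), b=19^2·(≡1) mod 19; (12|19)=-1, (1|19)=+1; (−1)^{1·2·9}·(-1)^2·(+1)^1 = +1.
v=3: a=3^4·(≡1), b=3^8·(≡1) mod 3; (1|3)=+1, (1|3)=+1; (−1)^{4·8·1}·(+1)^8·(+1)^4 = +1.
(190, 85 / ℚ) ramifies at {2, 17}: a division algebra.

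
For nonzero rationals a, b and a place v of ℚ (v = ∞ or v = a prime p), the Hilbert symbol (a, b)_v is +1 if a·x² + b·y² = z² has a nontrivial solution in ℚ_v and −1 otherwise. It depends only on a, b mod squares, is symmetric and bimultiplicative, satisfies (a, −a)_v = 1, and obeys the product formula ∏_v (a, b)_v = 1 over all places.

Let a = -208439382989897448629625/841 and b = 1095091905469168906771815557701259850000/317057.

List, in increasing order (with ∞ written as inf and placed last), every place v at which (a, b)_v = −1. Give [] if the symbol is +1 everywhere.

[5, 11, 13, 17, 29, 31]

(a, b) ≡ (-28985, 823745) mod (ℚ^×)²; places V = {2, 3, 5, 7, 11, 13, 17, 19, 23, 29, 31, ∞}.
(a,b)_11: α=5, u≡5; β=8, v≡8 (mod 11); (5|11)=+1, (8|11)=-1; sign (−1)^0·+1^8·-1^5 = -1.
(a,b)_17: α=1, u≡3; β=2, v≡11 (mod 17); (3|17)=-1, (11|17)=-1; sign (−1)^0·-1^2·-1^1 = -1.
(a,b)_13: α=0, u≡2; β=-1, v≡1 (mod 13); (2|13)=-1, (1|13)=+1; sign (−1)^0·-1^-1·+1^0 = -1.
(a,b)_31: α=1, u≡15; β=2, v≡22 (mod 31); (15|31)=-1, (22|31)=-1; sign (−1)^0·-1^2·-1^1 = -1.
(a,b)_5: α=3, u≡3; β=5, v≡1 (mod 5); (3|5)=-1, (1|5)=+1; sign (−1)^0·-1^5·+1^3 = -1.
(a,b)_∞: sgn(-28985)=−, sgn(823745)=+, so +1.
(a,b)_7: α=4, u≡2; β=4, v≡3 (mod 7); (2|7)=+1, (3|7)=-1; sign (−1)^0·+1^4·-1^4 = +1.
(a,b)_29: α=-2, u≡2; β=-3, v≡12 (mod 29); (2|29)=-1, (12|29)=-1; sign (−1)^0·-1^-3·-1^-2 = -1.
(a,b)_3: α=4, u≡1; β=8, v≡2 (mod 3); (1|3)=+1, (2|3)=-1; sign (−1)^0·+1^8·-1^4 = +1.
(a,b)_19: α=2, u≡11; β=3, v≡17 (mod 19); (11|19)=+1, (17|19)=+1; sign (−1)^0·+1^3·+1^2 = +1.
(a,b)_23: α=4, u≡16; β=7, v≡8 (mod 23); (16|23)=+1, (8|23)=+1; sign (−1)^0·+1^7·+1^4 = +1.
(a,b)_2: α=0, β=4; u≡7, v≡1 (mod 8); ε(u)ε(v)=1·0, αω(v)=0·0, βω(u)=4·0; sum ≡ 0  ⇒  +1.
|Ram(-28985, 823745)| = 6, even; anisotropic at {5, 11, 13, 17, 29, 31}.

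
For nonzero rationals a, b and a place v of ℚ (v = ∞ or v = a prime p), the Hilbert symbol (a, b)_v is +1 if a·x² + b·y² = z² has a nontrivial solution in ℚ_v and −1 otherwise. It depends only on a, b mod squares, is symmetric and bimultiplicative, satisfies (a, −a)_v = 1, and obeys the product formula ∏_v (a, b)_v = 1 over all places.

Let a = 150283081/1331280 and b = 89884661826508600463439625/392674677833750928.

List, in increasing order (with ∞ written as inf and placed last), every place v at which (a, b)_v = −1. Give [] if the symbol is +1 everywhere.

[3, 13]

Mod squares: a ≡ 5, b ≡ 87945. Check v ∈ {∞, 2, 3, 5, 7, 11, 13, 17, 23, 29, 41, 43, 47}.
v=11: a=11^0·(≡5), b=11^-1·(≡3) mod 11; (5|11)=+1, (3|11)=+1; (−1)^{0·-1·5}·(+1)^-1·(+1)^0 = +1.
v=13: a=13^2·(≡5), b=13^1·(≡8) mod 13; (5|13)=-1, (8|13)=-1; (−1)^{2·1·6}·(-1)^1·(-1)^2 = -1.
v=23: a=23^2·(≡5), b=23^2·(≡6) mod 23; (5|23)=-1, (6|23)=+1; (−1)^{2·2·11}·(-1)^2·(+1)^2 = +1.
v=29: a=29^0·(≡1), b=29^2·(≡11) mod 29; (1|29)=+1, (11|29)=-1; (−1)^{0·2·14}·(+1)^2·(-1)^0 = +1.
v=3: a=3^-2·(≡2), b=3^-1·(≡2) mod 3; (2|3)=-1, (2|3)=-1; (−1)^{-2·-1·1}·(-1)^-1·(-1)^-2 = -1.
v=43: a=43^-2·(≡22), b=43^-6·(≡36) mod 43; (22|43)=-1, (36|43)=+1; (−1)^{-2·-6·21}·(-1)^-6·(+1)^-2 = +1.
v=∞: 5 > 0 and 87945 > 0  ⇒  (a,b)_∞ = +1.
v=2: v_2(a)=-4, v_2(b)=-4; units ≡ 5, 1 (mod 8); ε·ε+αω+βω = 0·0+-4·0+-4·1 ≡ 0  ⇒  (a,b)_2 = +1.
v=5: a=5^-1·(≡1), b=5^3·(≡4) mod 5; (1|5)=+1, (4|5)=+1; (−1)^{-1·3·2}·(+1)^3·(+1)^-1 = +1.
v=41: a=41^2·(≡39), b=41^7·(≡34) mod 41; (39|41)=+1, (34|41)=-1; (−1)^{2·7·20}·(+1)^7·(-1)^2 = +1.
v=17: a=17^0·(≡14), b=17^2·(≡9) mod 17; (14|17)=-1, (9|17)=+1; (−1)^{0·2·8}·(-1)^2·(+1)^0 = +1.
v=7: a=7^0·(≡3), b=7^-6·(≡1) mod 7; (3|7)=-1, (1|7)=+1; (−1)^{0·-6·3}·(-1)^-6·(+1)^0 = +1.
v=47: a=47^0·(≡41), b=47^2·(≡1) mod 47; (41|47)=-1, (1|47)=+1; (−1)^{0·2·23}·(-1)^2·(+1)^0 = +1.
(5, 87945 / ℚ) ramifies at {3, 13}: a division algebra.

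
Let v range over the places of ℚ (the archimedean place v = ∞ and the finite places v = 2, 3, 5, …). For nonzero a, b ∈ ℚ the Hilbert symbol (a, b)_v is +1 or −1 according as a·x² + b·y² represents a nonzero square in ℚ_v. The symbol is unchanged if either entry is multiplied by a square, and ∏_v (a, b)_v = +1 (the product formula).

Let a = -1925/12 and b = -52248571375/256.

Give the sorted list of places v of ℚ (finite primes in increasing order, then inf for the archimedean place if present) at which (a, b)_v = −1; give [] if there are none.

(a, b) ≡ (-231, -352495) mod (ℚ^×)²; places V = {2, 3, 5, 7, 11, 13, 17, 29, ∞}.
(a,b)_5: α=2, u≡4; β=3, v≡4 (mod 5); (4|5)=+1, (4|5)=+1; sign (−1)^0·+1^3·+1^2 = +1.
(a,b)_17: α=0, u≡11; β=1, v≡10 (mod 17); (11|17)=-1, (10|17)=-1; sign (−1)^0·-1^1·-1^0 = -1.
(a,b)_∞: sgn(-231)=−, sgn(-352495)=−, so -1.
(a,b)_13: α=0, u≡1; β=1, v≡4 (mod 13); (1|13)=+1, (4|13)=+1; sign (−1)^0·+1^1·+1^0 = +1.
(a,b)_7: α=1, u≡1; β=2, v≡1 (mod 7); (1|7)=+1, (1|7)=+1; sign (−1)^0·+1^2·+1^1 = +1.
(a,b)_11: α=1, u≡1; β=3, v≡1 (mod 11); (1|11)=+1, (1|11)=+1; sign (−1)^1·+1^3·+1^1 = -1.
(a,b)_29: α=0, u≡16; β=1, v≡28 (mod 29); (16|29)=+1, (28|29)=+1; sign (−1)^0·+1^1·+1^0 = +1.
(a,b)_2: α=-2, β=-8; u≡1, v≡1 (mod 8); ε(u)ε(v)=0·0, αω(v)=-2·0, βω(u)=-8·0; sum ≡ 0  ⇒  +1.
(a,b)_3: α=-1, u≡1; β=0, v≡2 (mod 3); (1|3)=+1, (2|3)=-1; sign (−1)^0·+1^0·-1^-1 = -1.
Ram(-231, -352495) = {3, 11, 17, ∞}; no ℚ_3-point on the conic.

[3, 11, 17, inf]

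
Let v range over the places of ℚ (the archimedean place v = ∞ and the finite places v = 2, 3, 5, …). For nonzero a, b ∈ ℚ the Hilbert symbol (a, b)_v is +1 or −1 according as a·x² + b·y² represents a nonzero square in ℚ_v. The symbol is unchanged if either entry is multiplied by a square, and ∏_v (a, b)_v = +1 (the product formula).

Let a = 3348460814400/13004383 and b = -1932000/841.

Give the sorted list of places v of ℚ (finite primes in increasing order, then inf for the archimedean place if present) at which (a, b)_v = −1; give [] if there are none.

[5, 23]

(a, b) ≡ (7, -4830) mod (ℚ^×)²; places V = {2, 3, 5, 7, 13, 17, 23, 29, 47, ∞}.
(a,b)_17: α=2, u≡7; β=0, v≡2 (mod 17); (7|17)=-1, (2|17)=+1; sign (−1)^0·-1^0·+1^2 = +1.
(a,b)_7: α=-1, u≡4; β=1, v≡3 (mod 7); (4|7)=+1, (3|7)=-1; sign (−1)^1·+1^1·-1^-1 = +1.
(a,b)_2: α=6, β=5; u≡7, v≡1 (mod 8); ε(u)ε(v)=1·0, αω(v)=6·0, βω(u)=5·0; sum ≡ 0  ⇒  +1.
(a,b)_13: α=2, u≡8; β=0, v≡11 (mod 13); (8|13)=-1, (11|13)=-1; sign (−1)^0·-1^0·-1^2 = +1.
(a,b)_47: α=-2, u≡27; β=0, v≡13 (mod 47); (27|47)=+1, (13|47)=-1; sign (−1)^0·+1^0·-1^-2 = +1.
(a,b)_3: α=4, u≡1; β=1, v≡1 (mod 3); (1|3)=+1, (1|3)=+1; sign (−1)^0·+1^1·+1^4 = +1.
(a,b)_5: α=2, u≡2; β=3, v≡4 (mod 5); (2|5)=-1, (4|5)=+1; sign (−1)^0·-1^3·+1^2 = -1.
(a,b)_29: α=-2, u≡28; β=-2, v≡9 (mod 29); (28|29)=+1, (9|29)=+1; sign (−1)^0·+1^-2·+1^-2 = +1.
(a,b)_∞: sgn(7)=+, sgn(-4830)=−, so +1.
(a,b)_23: α=2, u≡14; β=1, v≡5 (mod 23); (14|23)=-1, (5|23)=-1; sign (−1)^0·-1^1·-1^2 = -1.
(7, -4830 / ℚ) ramifies at {5, 23}: a division algebra.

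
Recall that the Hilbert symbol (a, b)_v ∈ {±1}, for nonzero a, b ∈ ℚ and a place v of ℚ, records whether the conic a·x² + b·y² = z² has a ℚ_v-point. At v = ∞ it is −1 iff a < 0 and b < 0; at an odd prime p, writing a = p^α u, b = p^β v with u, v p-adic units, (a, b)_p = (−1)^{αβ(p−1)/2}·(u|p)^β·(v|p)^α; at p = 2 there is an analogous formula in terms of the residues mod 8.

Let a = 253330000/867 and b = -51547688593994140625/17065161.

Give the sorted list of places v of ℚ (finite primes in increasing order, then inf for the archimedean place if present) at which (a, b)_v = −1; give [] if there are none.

(a, b) ≡ (1551, -329) mod (ℚ^×)²; places V = {2, 3, 5, 7, 11, 17, 47, ∞}.
(a,b)_11: α=1, u≡9; β=2, v≡5 (mod 11); (9|11)=+1, (5|11)=+1; sign (−1)^0·+1^2·+1^1 = +1.
(a,b)_5: α=4, u≡4; β=12, v≡4 (mod 5); (4|5)=+1, (4|5)=+1; sign (−1)^0·+1^12·+1^4 = +1.
(a,b)_7: α=2, u≡4; β=5, v≡2 (mod 7); (4|7)=+1, (2|7)=+1; sign (−1)^0·+1^5·+1^2 = +1.
(a,b)_17: α=-2, u≡4; β=-2, v≡7 (mod 17); (4|17)=+1, (7|17)=-1; sign (−1)^0·+1^-2·-1^-2 = +1.
(a,b)_3: α=-1, u≡1; β=-10, v≡1 (mod 3); (1|3)=+1, (1|3)=+1; sign (−1)^0·+1^-10·+1^-1 = +1.
(a,b)_2: α=4, β=0; u≡7, v≡7 (mod 8); ε(u)ε(v)=1·1, αω(v)=4·0, βω(u)=0·0; sum ≡ 1  ⇒  -1.
(a,b)_∞: sgn(1551)=+, sgn(-329)=−, so +1.
(a,b)_47: α=1, u≡31; β=3, v≡46 (mod 47); (31|47)=-1, (46|47)=-1; sign (−1)^1·-1^3·-1^1 = -1.
(1551, -329 / ℚ) ramifies at {2, 47}: a division algebra.

[2, 47]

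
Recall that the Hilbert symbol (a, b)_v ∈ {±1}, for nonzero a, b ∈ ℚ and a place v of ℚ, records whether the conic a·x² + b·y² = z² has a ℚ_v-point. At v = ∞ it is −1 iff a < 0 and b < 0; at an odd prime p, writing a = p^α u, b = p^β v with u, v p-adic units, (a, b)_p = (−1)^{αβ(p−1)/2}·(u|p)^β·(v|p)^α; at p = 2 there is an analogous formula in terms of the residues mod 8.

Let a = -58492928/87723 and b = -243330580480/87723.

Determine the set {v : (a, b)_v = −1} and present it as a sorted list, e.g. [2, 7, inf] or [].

(a, b) ≡ (-6, -390) mod (ℚ^×)²; places V = {2, 3, 5, 13, 19, ∞}.
(a,b)_2: α=11, β=17; u≡5, v≡5 (mod 8); ε(u)ε(v)=0·0, αω(v)=11·1, βω(u)=17·1; sum ≡ 0  ⇒  +1.
(a,b)_∞: sgn(-6)=−, sgn(-390)=−, so -1.
(a,b)_5: α=0, u≡4; β=1, v≡3 (mod 5); (4|5)=+1, (3|5)=-1; sign (−1)^0·+1^1·-1^0 = +1.
(a,b)_13: α=4, u≡7; β=5, v≡4 (mod 13); (7|13)=-1, (4|13)=+1; sign (−1)^0·-1^5·+1^4 = -1.
(a,b)_19: α=-2, u≡15; β=-2, v≡4 (mod 19); (15|19)=-1, (4|19)=+1; sign (−1)^0·-1^-2·+1^-2 = +1.
(a,b)_3: α=-5, u≡1; β=-5, v≡2 (mod 3); (1|3)=+1, (2|3)=-1; sign (−1)^1·+1^-5·-1^-5 = +1.
(-6, -390 / ℚ) ramifies at {13, ∞}: a division algebra.

[13, inf]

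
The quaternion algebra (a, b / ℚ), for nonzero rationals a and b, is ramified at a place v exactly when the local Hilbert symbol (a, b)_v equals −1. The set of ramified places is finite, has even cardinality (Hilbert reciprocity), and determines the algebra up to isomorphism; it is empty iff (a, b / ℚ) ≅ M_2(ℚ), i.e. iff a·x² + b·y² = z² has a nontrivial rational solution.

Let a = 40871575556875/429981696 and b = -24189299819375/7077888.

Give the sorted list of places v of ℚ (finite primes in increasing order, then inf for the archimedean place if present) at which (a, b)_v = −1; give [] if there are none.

Mod squares: a ≡ 19, b ≡ -1653. Check v ∈ {∞, 2, 3, 5, 7, 17, 19, 29}.
v=3: a=3^-8·(≡1), b=3^-3·(≡1) mod 3; (1|3)=+1, (1|3)=+1; (−1)^{-8·-3·1}·(+1)^-3·(+1)^-8 = +1.
v=∞: 19 > 0 and -1653 < 0  ⇒  (a,b)_∞ = +1.
v=5: a=5^4·(≡1), b=5^4·(≡3) mod 5; (1|5)=+1, (3|5)=-1; (−1)^{4·4·2}·(+1)^4·(-1)^4 = +1.
v=17: a=17^4·(≡8), b=17^4·(≡9) mod 17; (8|17)=+1, (9|17)=+1; (−1)^{4·4·8}·(+1)^4·(+1)^4 = +1.
v=19: a=19^1·(≡11), b=19^1·(≡10) mod 19; (11|19)=+1, (10|19)=-1; (−1)^{1·1·9}·(+1)^1·(-1)^1 = +1.
v=7: a=7^2·(≡3), b=7^0·(≡5) mod 7; (3|7)=-1, (5|7)=-1; (−1)^{2·0·3}·(-1)^0·(-1)^2 = +1.
v=2: v_2(a)=-16, v_2(b)=-18; units ≡ 3, 3 (mod 8); ε·ε+αω+βω = 1·1+-16·1+-18·1 ≡ 1  ⇒  (a,b)_2 = -1.
v=29: a=29^2·(≡19), b=29^3·(≡5) mod 29; (19|29)=-1, (5|29)=+1; (−1)^{2·3·14}·(-1)^3·(+1)^2 = -1.
(19, -1653 / ℚ) ramifies at {2, 29}: a division algebra.

[2, 29]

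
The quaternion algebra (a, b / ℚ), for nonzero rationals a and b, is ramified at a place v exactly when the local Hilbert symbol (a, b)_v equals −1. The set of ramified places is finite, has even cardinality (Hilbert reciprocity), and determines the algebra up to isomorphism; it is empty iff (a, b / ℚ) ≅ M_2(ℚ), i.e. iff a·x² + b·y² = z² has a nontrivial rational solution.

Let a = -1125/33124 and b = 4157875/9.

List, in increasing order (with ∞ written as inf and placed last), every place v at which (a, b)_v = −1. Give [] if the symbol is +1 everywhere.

[2, 5, 31, 37]

(a, b) ≡ (-5, 166315) mod (ℚ^×)²; places V = {2, 3, 5, 7, 13, 29, 31, 37, ∞}.
(a,b)_2: α=-2, β=0; u≡3, v≡3 (mod 8); ε(u)ε(v)=1·1, αω(v)=-2·1, βω(u)=0·1; sum ≡ 1  ⇒  -1.
(a,b)_31: α=0, u≡13; β=1, v≡9 (mod 31); (13|31)=-1, (9|31)=+1; sign (−1)^0·-1^1·+1^0 = -1.
(a,b)_13: α=-2, u≡6; β=0, v≡8 (mod 13); (6|13)=-1, (8|13)=-1; sign (−1)^0·-1^0·-1^-2 = +1.
(a,b)_29: α=0, u≡1; β=1, v≡16 (mod 29); (1|29)=+1, (16|29)=+1; sign (−1)^0·+1^1·+1^0 = +1.
(a,b)_3: α=2, u≡1; β=-2, v≡1 (mod 3); (1|3)=+1, (1|3)=+1; sign (−1)^0·+1^-2·+1^2 = +1.
(a,b)_5: α=3, u≡4; β=3, v≡2 (mod 5); (4|5)=+1, (2|5)=-1; sign (−1)^0·+1^3·-1^3 = -1.
(a,b)_∞: sgn(-5)=−, sgn(166315)=+, so +1.
(a,b)_7: α=-2, u≡4; β=0, v≡4 (mod 7); (4|7)=+1, (4|7)=+1; sign (−1)^0·+1^0·+1^-2 = +1.
(a,b)_37: α=0, u≡23; β=1, v≡13 (mod 37); (23|37)=-1, (13|37)=-1; sign (−1)^0·-1^1·-1^0 = -1.
Ram(-5, 166315) = {2, 5, 31, 37}; no ℚ_2-point on the conic.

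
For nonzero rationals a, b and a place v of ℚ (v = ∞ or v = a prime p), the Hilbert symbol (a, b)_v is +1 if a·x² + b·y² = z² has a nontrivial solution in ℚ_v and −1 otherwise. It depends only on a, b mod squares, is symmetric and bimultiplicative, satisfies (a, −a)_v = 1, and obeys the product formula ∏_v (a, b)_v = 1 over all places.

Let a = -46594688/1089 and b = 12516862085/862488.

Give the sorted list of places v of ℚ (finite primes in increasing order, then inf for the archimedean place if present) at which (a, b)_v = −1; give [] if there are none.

Mod squares: a ≡ -14858, b ≡ 10623470. Check v ∈ {∞, 2, 3, 5, 7, 11, 13, 17, 19, 23}.
v=2: v_2(a)=7, v_2(b)=-3; units ≡ 3, 7 (mod 8); ε·ε+αω+βω = 1·1+7·0+-3·1 ≡ 0  ⇒  (a,b)_2 = +1.
v=∞: -14858 < 0 and 10623470 > 0  ⇒  (a,b)_∞ = +1.
v=5: a=5^0·(≡3), b=5^1·(≡4) mod 5; (3|5)=-1, (4|5)=+1; (−1)^{0·1·2}·(-1)^1·(+1)^0 = -1.
v=13: a=13^0·(≡12), b=13^1·(≡3) mod 13; (12|13)=+1, (3|13)=+1; (−1)^{0·1·6}·(+1)^1·(+1)^0 = +1.
v=17: a=17^1·(≡12), b=17^1·(≡11) mod 17; (12|17)=-1, (11|17)=-1; (−1)^{1·1·8}·(-1)^1·(-1)^1 = +1.
v=23: a=23^1·(≡21), b=23^3·(≡1) mod 23; (21|23)=-1, (1|23)=+1; (−1)^{1·3·11}·(-1)^3·(+1)^1 = +1.
v=11: a=11^-2·(≡4), b=11^-3·(≡9) mod 11; (4|11)=+1, (9|11)=+1; (−1)^{-2·-3·5}·(+1)^-3·(+1)^-2 = +1.
v=19: a=19^1·(≡9), b=19^1·(≡11) mod 19; (9|19)=+1, (11|19)=+1; (−1)^{1·1·9}·(+1)^1·(+1)^1 = -1.
v=3: a=3^-2·(≡1), b=3^-4·(≡2) mod 3; (1|3)=+1, (2|3)=-1; (−1)^{-2·-4·1}·(+1)^-4·(-1)^-2 = +1.
v=7: a=7^2·(≡6), b=7^2·(≡4) mod 7; (6|7)=-1, (4|7)=+1; (−1)^{2·2·3}·(-1)^2·(+1)^2 = +1.
|Ram(-14858, 10623470)| = 2, even; anisotropic at {5, 19}.

[5, 19]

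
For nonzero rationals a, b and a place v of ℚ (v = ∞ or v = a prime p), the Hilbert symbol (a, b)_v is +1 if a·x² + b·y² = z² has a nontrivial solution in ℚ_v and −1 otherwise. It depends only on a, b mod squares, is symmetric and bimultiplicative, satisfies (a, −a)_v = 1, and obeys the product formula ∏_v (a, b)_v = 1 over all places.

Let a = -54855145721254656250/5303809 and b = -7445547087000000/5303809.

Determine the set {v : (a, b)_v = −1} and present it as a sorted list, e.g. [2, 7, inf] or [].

[3, inf]

Mod squares: a ≡ -58, b ≡ -87. Check v ∈ {∞, 2, 3, 5, 7, 11, 29, 47}.
v=29: a=29^9·(≡27), b=29^5·(≡11) mod 29; (27|29)=-1, (11|29)=-1; (−1)^{9·5·14}·(-1)^5·(-1)^9 = +1.
v=∞: -58 < 0 and -87 < 0  ⇒  (a,b)_∞ = -1.
v=5: a=5^6·(≡3), b=5^6·(≡3) mod 5; (3|5)=-1, (3|5)=-1; (−1)^{6·6·2}·(-1)^6·(-1)^6 = +1.
v=2: v_2(a)=1, v_2(b)=6; units ≡ 3, 1 (mod 8); ε·ε+αω+βω = 1·0+1·0+6·1 ≡ 0  ⇒  (a,b)_2 = +1.
v=3: a=3^0·(≡2), b=3^1·(≡1) mod 3; (2|3)=-1, (1|3)=+1; (−1)^{0·1·1}·(-1)^1·(+1)^0 = -1.
v=11: a=11^2·(≡6), b=11^2·(≡5) mod 11; (6|11)=-1, (5|11)=+1; (−1)^{2·2·5}·(-1)^2·(+1)^2 = +1.
v=7: a=7^-4·(≡6), b=7^-4·(≡2) mod 7; (6|7)=-1, (2|7)=+1; (−1)^{-4·-4·3}·(-1)^-4·(+1)^-4 = +1.
v=47: a=47^-2·(≡2), b=47^-2·(≡34) mod 47; (2|47)=+1, (34|47)=+1; (−1)^{-2·-2·23}·(+1)^-2·(+1)^-2 = +1.
(-58, -87 / ℚ) ramifies at {3, ∞}: a division algebra.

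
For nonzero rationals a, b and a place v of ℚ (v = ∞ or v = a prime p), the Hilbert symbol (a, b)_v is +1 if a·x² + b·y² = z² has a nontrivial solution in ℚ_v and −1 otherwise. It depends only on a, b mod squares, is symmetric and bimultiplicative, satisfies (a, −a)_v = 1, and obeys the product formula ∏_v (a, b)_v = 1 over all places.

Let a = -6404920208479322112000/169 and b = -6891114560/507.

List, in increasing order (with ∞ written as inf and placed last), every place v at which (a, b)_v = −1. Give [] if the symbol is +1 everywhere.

(a, b) ≡ (-255, -7395) mod (ℚ^×)²; places V = {2, 3, 5, 11, 13, 17, 19, 29, ∞}.
(a,b)_∞: sgn(-255)=−, sgn(-7395)=−, so -1.
(a,b)_11: α=2, u≡5; β=2, v≡7 (mod 11); (5|11)=+1, (7|11)=-1; sign (−1)^0·+1^2·-1^2 = +1.
(a,b)_19: α=4, u≡16; β=2, v≡13 (mod 19); (16|19)=+1, (13|19)=-1; sign (−1)^0·+1^2·-1^4 = +1.
(a,b)_2: α=18, β=6; u≡1, v≡5 (mod 8); ε(u)ε(v)=0·0, αω(v)=18·1, βω(u)=6·0; sum ≡ 0  ⇒  +1.
(a,b)_3: α=1, u≡2; β=-1, v≡1 (mod 3); (2|3)=-1, (1|3)=+1; sign (−1)^1·-1^-1·+1^1 = +1.
(a,b)_5: α=3, u≡1; β=1, v≡4 (mod 5); (1|5)=+1, (4|5)=+1; sign (−1)^0·+1^1·+1^3 = +1.
(a,b)_13: α=-2, u≡11; β=-2, v≡7 (mod 13); (11|13)=-1, (7|13)=-1; sign (−1)^0·-1^-2·-1^-2 = +1.
(a,b)_29: α=2, u≡23; β=1, v≡6 (mod 29); (23|29)=+1, (6|29)=+1; sign (−1)^0·+1^1·+1^2 = +1.
(a,b)_17: α=3, u≡4; β=1, v≡6 (mod 17); (4|17)=+1, (6|17)=-1; sign (−1)^0·+1^1·-1^3 = -1.
Ram(-255, -7395) = {17, ∞}; no ℚ_17-point on the conic.

[17, inf]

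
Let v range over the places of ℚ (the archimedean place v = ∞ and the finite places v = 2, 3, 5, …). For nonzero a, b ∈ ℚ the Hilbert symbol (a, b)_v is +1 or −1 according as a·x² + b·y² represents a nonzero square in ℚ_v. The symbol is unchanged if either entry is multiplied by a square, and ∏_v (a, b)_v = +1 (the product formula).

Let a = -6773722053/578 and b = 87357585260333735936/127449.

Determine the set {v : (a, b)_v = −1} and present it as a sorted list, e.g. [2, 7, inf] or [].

(a, b) ≡ (-37527546, 74) mod (ℚ^×)²; places V = {2, 3, 7, 17, 19, 31, 37, 41, ∞}.
(a,b)_31: α=1, u≡23; β=2, v≡21 (mod 31); (23|31)=-1, (21|31)=-1; sign (−1)^0·-1^2·-1^1 = -1.
(a,b)_19: α=3, u≡9; β=4, v≡4 (mod 19); (9|19)=+1, (4|19)=+1; sign (−1)^0·+1^4·+1^3 = +1.
(a,b)_2: α=-1, β=13; u≡3, v≡5 (mod 8); ε(u)ε(v)=1·0, αω(v)=-1·1, βω(u)=13·1; sum ≡ 0  ⇒  +1.
(a,b)_17: α=-2, u≡5; β=-2, v≡3 (mod 17); (5|17)=-1, (3|17)=-1; sign (−1)^0·-1^-2·-1^-2 = +1.
(a,b)_3: α=1, u≡2; β=-2, v≡2 (mod 3); (2|3)=-1, (2|3)=-1; sign (−1)^0·-1^-2·-1^1 = -1.
(a,b)_37: α=1, u≡14; β=3, v≡31 (mod 37); (14|37)=-1, (31|37)=-1; sign (−1)^0·-1^3·-1^1 = +1.
(a,b)_7: α=1, u≡6; β=-2, v≡2 (mod 7); (6|7)=-1, (2|7)=+1; sign (−1)^0·-1^-2·+1^1 = +1.
(a,b)_∞: sgn(-37527546)=−, sgn(74)=+, so +1.
(a,b)_41: α=1, u≡22; β=2, v≡37 (mod 41); (22|41)=-1, (37|41)=+1; sign (−1)^0·-1^2·+1^1 = +1.
|Ram(-37527546, 74)| = 2, even; anisotropic at {3, 31}.

[3, 31]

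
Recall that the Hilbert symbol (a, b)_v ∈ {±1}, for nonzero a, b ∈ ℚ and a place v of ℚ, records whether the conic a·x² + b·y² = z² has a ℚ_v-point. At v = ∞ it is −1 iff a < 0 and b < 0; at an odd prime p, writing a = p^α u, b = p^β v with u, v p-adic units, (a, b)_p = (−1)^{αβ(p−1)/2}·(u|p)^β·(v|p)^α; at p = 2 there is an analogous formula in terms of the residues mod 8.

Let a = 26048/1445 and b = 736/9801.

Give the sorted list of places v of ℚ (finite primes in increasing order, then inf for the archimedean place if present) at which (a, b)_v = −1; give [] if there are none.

[11, 23]

Mod squares: a ≡ 2035, b ≡ 46. Check v ∈ {∞, 2, 3, 5, 11, 17, 23, 37}.
v=2: v_2(a)=6, v_2(b)=5; units ≡ 3, 7 (mod 8); ε·ε+αω+βω = 1·1+6·0+5·1 ≡ 0  ⇒  (a,b)_2 = +1.
v=11: a=11^1·(≡9), b=11^-2·(≡8) mod 11; (9|11)=+1, (8|11)=-1; (−1)^{1·-2·5}·(+1)^-2·(-1)^1 = -1.
v=5: a=5^-1·(≡2), b=5^0·(≡1) mod 5; (2|5)=-1, (1|5)=+1; (−1)^{-1·0·2}·(-1)^0·(+1)^-1 = +1.
v=37: a=37^1·(≡19), b=37^0·(≡1) mod 37; (19|37)=-1, (1|37)=+1; (−1)^{1·0·18}·(-1)^0·(+1)^1 = +1.
v=17: a=17^-2·(≡11), b=17^0·(≡10) mod 17; (11|17)=-1, (10|17)=-1; (−1)^{-2·0·8}·(-1)^0·(-1)^-2 = +1.
v=∞: 2035 > 0 and 46 > 0  ⇒  (a,b)_∞ = +1.
v=3: a=3^0·(≡1), b=3^-4·(≡1) mod 3; (1|3)=+1, (1|3)=+1; (−1)^{0·-4·1}·(+1)^-4·(+1)^0 = +1.
v=23: a=23^0·(≡20), b=23^1·(≡3) mod 23; (20|23)=-1, (3|23)=+1; (−1)^{0·1·11}·(-1)^1·(+1)^0 = -1.
Ram(2035, 46) = {11, 23}; no ℚ_11-point on the conic.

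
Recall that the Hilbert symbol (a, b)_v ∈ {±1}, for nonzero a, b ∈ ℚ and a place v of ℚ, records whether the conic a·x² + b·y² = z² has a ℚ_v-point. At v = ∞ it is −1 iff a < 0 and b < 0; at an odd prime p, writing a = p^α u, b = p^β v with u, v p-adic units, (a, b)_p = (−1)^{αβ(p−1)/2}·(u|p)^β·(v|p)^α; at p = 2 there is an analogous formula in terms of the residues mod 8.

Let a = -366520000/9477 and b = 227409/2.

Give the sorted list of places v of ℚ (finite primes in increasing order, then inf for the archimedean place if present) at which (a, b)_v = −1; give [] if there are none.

(a, b) ≡ (-2431, 9282) mod (ℚ^×)²; places V = {2, 3, 5, 7, 11, 13, 17, ∞}.
(a,b)_5: α=4, u≡4; β=0, v≡2 (mod 5); (4|5)=+1, (2|5)=-1; sign (−1)^0·+1^0·-1^4 = +1.
(a,b)_2: α=6, β=-1; u≡1, v≡1 (mod 8); ε(u)ε(v)=0·0, αω(v)=6·0, βω(u)=-1·0; sum ≡ 0  ⇒  +1.
(a,b)_∞: sgn(-2431)=−, sgn(9282)=+, so +1.
(a,b)_17: α=1, u≡10; β=1, v≡16 (mod 17); (10|17)=-1, (16|17)=+1; sign (−1)^0·-1^1·+1^1 = -1.
(a,b)_7: α=2, u≡3; β=3, v≡6 (mod 7); (3|7)=-1, (6|7)=-1; sign (−1)^0·-1^3·-1^2 = -1.
(a,b)_3: α=-6, u≡2; β=1, v≡1 (mod 3); (2|3)=-1, (1|3)=+1; sign (−1)^0·-1^1·+1^-6 = -1.
(a,b)_13: α=-1, u≡11; β=1, v≡4 (mod 13); (11|13)=-1, (4|13)=+1; sign (−1)^0·-1^1·+1^-1 = -1.
(a,b)_11: α=1, u≡2; β=0, v≡3 (mod 11); (2|11)=-1, (3|11)=+1; sign (−1)^0·-1^0·+1^1 = +1.
Ram(-2431, 9282) = {3, 7, 13, 17}; no ℚ_3-point on the conic.

[3, 7, 13, 17]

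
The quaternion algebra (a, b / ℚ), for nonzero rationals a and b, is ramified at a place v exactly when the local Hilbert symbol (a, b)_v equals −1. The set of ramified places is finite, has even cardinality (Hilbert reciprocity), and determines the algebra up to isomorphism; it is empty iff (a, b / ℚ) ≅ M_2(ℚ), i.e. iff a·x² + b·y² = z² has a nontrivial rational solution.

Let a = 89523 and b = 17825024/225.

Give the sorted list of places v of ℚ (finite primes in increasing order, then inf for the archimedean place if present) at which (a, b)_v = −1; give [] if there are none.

[]

(a, b) ≡ (203, 29) mod (ℚ^×)²; places V = {2, 3, 5, 7, 29, ∞}.
(a,b)_5: α=0, u≡3; β=-2, v≡1 (mod 5); (3|5)=-1, (1|5)=+1; sign (−1)^0·-1^-2·+1^0 = +1.
(a,b)_29: α=1, u≡13; β=1, v≡4 (mod 29); (13|29)=+1, (4|29)=+1; sign (−1)^0·+1^1·+1^1 = +1.
(a,b)_7: α=3, u≡2; β=4, v≡4 (mod 7); (2|7)=+1, (4|7)=+1; sign (−1)^0·+1^4·+1^3 = +1.
(a,b)_∞: sgn(203)=+, sgn(29)=+, so +1.
(a,b)_3: α=2, u≡2; β=-2, v≡2 (mod 3); (2|3)=-1, (2|3)=-1; sign (−1)^0·-1^-2·-1^2 = +1.
(a,b)_2: α=0, β=8; u≡3, v≡5 (mod 8); ε(u)ε(v)=1·0, αω(v)=0·1, βω(u)=8·1; sum ≡ 0  ⇒  +1.
Ram(a, b) = ∅: the form 203·x² + 29·y² − z² is isotropic over every ℚ_v, so by Hasse–Minkowski it is isotropic over ℚ.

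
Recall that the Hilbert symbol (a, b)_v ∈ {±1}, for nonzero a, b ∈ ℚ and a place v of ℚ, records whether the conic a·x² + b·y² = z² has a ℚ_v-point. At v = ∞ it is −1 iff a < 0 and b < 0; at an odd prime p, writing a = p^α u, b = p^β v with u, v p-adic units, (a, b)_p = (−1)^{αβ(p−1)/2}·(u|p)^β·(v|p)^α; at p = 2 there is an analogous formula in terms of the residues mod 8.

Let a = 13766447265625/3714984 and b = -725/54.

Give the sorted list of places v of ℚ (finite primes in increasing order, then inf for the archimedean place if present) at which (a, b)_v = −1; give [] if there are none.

(a, b) ≡ (3770, -174) mod (ℚ^×)²; places V = {2, 3, 5, 7, 13, 17, 29, ∞}.
(a,b)_7: α=-2, u≡2; β=0, v≡2 (mod 7); (2|7)=+1, (2|7)=+1; sign (−1)^0·+1^0·+1^-2 = +1.
(a,b)_29: α=3, u≡11; β=1, v≡28 (mod 29); (11|29)=-1, (28|29)=+1; sign (−1)^0·-1^1·+1^3 = -1.
(a,b)_∞: sgn(3770)=+, sgn(-174)=−, so +1.
(a,b)_2: α=-3, β=-1; u≡5, v≡1 (mod 8); ε(u)ε(v)=0·0, αω(v)=-3·0, βω(u)=-1·1; sum ≡ 1  ⇒  -1.
(a,b)_5: α=9, u≡4; β=2, v≡4 (mod 5); (4|5)=+1, (4|5)=+1; sign (−1)^0·+1^2·+1^9 = +1.
(a,b)_13: α=-1, u≡1; β=0, v≡8 (mod 13); (1|13)=+1, (8|13)=-1; sign (−1)^0·+1^0·-1^-1 = -1.
(a,b)_3: α=-6, u≡2; β=-3, v≡2 (mod 3); (2|3)=-1, (2|3)=-1; sign (−1)^0·-1^-3·-1^-6 = -1.
(a,b)_17: α=2, u≡8; β=0, v≡2 (mod 17); (8|17)=+1, (2|17)=+1; sign (−1)^0·+1^0·+1^2 = +1.
|Ram(3770, -174)| = 4, even; anisotropic at {2, 3, 13, 29}.

[2, 3, 13, 29]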